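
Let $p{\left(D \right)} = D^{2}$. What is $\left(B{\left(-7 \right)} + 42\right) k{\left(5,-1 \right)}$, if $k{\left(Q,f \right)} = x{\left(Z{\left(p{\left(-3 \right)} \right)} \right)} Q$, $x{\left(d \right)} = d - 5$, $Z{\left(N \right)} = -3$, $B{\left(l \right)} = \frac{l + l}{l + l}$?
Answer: $-1720$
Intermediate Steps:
$B{\left(l \right)} = 1$ ($B{\left(l \right)} = \frac{2 l}{2 l} = 2 l \frac{1}{2 l} = 1$)
$x{\left(d \right)} = -5 + d$
$k{\left(Q,f \right)} = - 8 Q$ ($k{\left(Q,f \right)} = \left(-5 - 3\right) Q = - 8 Q$)
$\left(B{\left(-7 \right)} + 42\right) k{\left(5,-1 \right)} = \left(1 + 42\right) \left(\left(-8\right) 5\right) = 43 \left(-40\right) = -1720$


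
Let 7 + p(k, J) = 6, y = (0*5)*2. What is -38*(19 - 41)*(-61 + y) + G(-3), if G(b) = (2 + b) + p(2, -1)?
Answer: -50998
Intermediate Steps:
y = 0 (y = 0*2 = 0)
p(k, J) = -1 (p(k, J) = -7 + 6 = -1)
G(b) = 1 + b (G(b) = (2 + b) - 1 = 1 + b)
-38*(19 - 41)*(-61 + y) + G(-3) = -38*(19 - 41)*(-61 + 0) + (1 - 3) = -(-836)*(-61) - 2 = -38*1342 - 2 = -50996 - 2 = -50998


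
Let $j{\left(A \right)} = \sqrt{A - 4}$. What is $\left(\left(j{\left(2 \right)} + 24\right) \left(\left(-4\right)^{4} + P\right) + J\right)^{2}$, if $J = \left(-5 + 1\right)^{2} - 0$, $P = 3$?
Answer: $38703662 + 3228176 i \sqrt{2} \approx 3.8704 \cdot 10^{7} + 4.5653 \cdot 10^{6} i$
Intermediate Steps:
$j{\left(A \right)} = \sqrt{-4 + A}$
$J = 16$ ($J = \left(-4\right)^{2} + 0 = 16 + 0 = 16$)
$\left(\left(j{\left(2 \right)} + 24\right) \left(\left(-4\right)^{4} + P\right) + J\right)^{2} = \left(\left(\sqrt{-4 + 2} + 24\right) \left(\left(-4\right)^{4} + 3\right) + 16\right)^{2} = \left(\left(\sqrt{-2} + 24\right) \left(256 + 3\right) + 16\right)^{2} = \left(\left(i \sqrt{2} + 24\right) 259 + 16\right)^{2} = \left(\left(24 + i \sqrt{2}\right) 259 + 16\right)^{2} = \left(\left(6216 + 259 i \sqrt{2}\right) + 16\right)^{2} = \left(6232 + 259 i \sqrt{2}\right)^{2}$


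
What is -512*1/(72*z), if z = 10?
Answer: -32/45 ≈ -0.71111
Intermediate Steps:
-512*1/(72*z) = -512/((10*9)*8) = -512/(90*8) = -512/720 = -512*1/720 = -32/45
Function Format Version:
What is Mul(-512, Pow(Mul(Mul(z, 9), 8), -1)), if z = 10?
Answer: Rational(-32, 45) ≈ -0.71111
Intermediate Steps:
Mul(-512, Pow(Mul(Mul(z, 9), 8), -1)) = Mul(-512, Pow(Mul(Mul(10, 9), 8), -1)) = Mul(-512, Pow(Mul(90, 8), -1)) = Mul(-512, Pow(720, -1)) = Mul(-512, Rational(1, 720)) = Rational(-32, 45)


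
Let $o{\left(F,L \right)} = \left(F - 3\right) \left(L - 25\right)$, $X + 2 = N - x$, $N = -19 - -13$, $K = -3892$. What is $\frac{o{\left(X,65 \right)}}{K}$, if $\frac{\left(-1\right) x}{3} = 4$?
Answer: $- \frac{10}{973} \approx -0.010277$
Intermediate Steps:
$N = -6$ ($N = -19 + 13 = -6$)
$x = -12$ ($x = \left(-3\right) 4 = -12$)
$X = 4$ ($X = -2 - -6 = -2 + \left(-6 + 12\right) = -2 + 6 = 4$)
$o{\left(F,L \right)} = \left(-25 + L\right) \left(-3 + F\right)$ ($o{\left(F,L \right)} = \left(-3 + F\right) \left(-25 + L\right) = \left(-25 + L\right) \left(-3 + F\right)$)
$\frac{o{\left(X,65 \right)}}{K} = \frac{75 - 100 - 195 + 4 \cdot 65}{-3892} = \left(75 - 100 - 195 + 260\right) \left(- \frac{1}{3892}\right) = 40 \left(- \frac{1}{3892}\right) = - \frac{10}{973}$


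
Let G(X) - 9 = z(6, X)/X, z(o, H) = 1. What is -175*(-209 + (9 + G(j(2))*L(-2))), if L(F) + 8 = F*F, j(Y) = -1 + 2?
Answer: 42000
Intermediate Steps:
j(Y) = 1
L(F) = -8 + F² (L(F) = -8 + F*F = -8 + F²)
G(X) = 9 + 1/X
-175*(-209 + (9 + G(j(2))*L(-2))) = -175*(-209 + (9 + (9 + 1/1)*(-8 + (-2)²))) = -175*(-209 + (9 + (9 + 1)*(-8 + 4))) = -175*(-209 + (9 + 10*(-4))) = -175*(-209 + (9 - 40)) = -175*(-209 - 31) = -175*(-240) = 42000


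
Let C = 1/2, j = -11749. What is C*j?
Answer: -11749/2 ≈ -5874.5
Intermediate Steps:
C = 1/2 ≈ 0.50000
C*j = (1/2)*(-11749) = -11749/2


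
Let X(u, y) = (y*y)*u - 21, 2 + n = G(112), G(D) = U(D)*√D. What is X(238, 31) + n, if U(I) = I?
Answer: 228695 + 448*√7 ≈ 2.2988e+5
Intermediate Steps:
G(D) = D^(3/2) (G(D) = D*√D = D^(3/2))
n = -2 + 448*√7 (n = -2 + 112^(3/2) = -2 + 448*√7 ≈ 1183.3)
X(u, y) = -21 + u*y² (X(u, y) = y²*u - 21 = u*y² - 21 = -21 + u*y²)
X(238, 31) + n = (-21 + 238*31²) + (-2 + 448*√7) = (-21 + 238*961) + (-2 + 448*√7) = (-21 + 228718) + (-2 + 448*√7) = 228697 + (-2 + 448*√7) = 228695 + 448*√7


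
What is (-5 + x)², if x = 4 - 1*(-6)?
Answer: 25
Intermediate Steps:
x = 10 (x = 4 + 6 = 10)
(-5 + x)² = (-5 + 10)² = 5² = 25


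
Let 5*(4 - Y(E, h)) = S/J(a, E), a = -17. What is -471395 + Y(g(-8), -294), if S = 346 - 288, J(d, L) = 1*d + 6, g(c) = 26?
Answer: -25926447/55 ≈ -4.7139e+5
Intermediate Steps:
J(d, L) = 6 + d (J(d, L) = d + 6 = 6 + d)
S = 58
Y(E, h) = 278/55 (Y(E, h) = 4 - 58/(5*(6 - 17)) = 4 - 58/(5*(-11)) = 4 - 58*(-1)/(5*11) = 4 - 1/5*(-58/11) = 4 + 58/55 = 278/55)
-471395 + Y(g(-8), -294) = -471395 + 278/55 = -25926447/55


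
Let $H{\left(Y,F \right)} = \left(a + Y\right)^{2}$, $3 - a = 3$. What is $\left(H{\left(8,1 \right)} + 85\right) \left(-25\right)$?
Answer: $-3725$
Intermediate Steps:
$a = 0$ ($a = 3 - 3 = 0$)
$H{\left(Y,F \right)} = Y^{2}$ ($H{\left(Y,F \right)} = \left(0 + Y\right)^{2} = Y^{2}$)
$\left(H{\left(8,1 \right)} + 85\right) \left(-25\right) = \left(8^{2} + 85\right) \left(-25\right) = \left(64 + 85\right) \left(-25\right) = 149 \left(-25\right) = -3725$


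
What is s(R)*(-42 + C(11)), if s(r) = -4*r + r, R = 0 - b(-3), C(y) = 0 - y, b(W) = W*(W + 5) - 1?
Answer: 1113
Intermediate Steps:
b(W) = -1 + W*(5 + W) (b(W) = W*(5 + W) - 1 = -1 + W*(5 + W))
C(y) = -y
R = 7 (R = 0 - (-1 + (-3)**2 + 5*(-3)) = 0 - (-1 + 9 - 15) = 0 - 1*(-7) = 0 + 7 = 7)
s(r) = -3*r
s(R)*(-42 + C(11)) = (-3*7)*(-42 - 1*11) = -21*(-42 - 11) = -21*(-53) = 1113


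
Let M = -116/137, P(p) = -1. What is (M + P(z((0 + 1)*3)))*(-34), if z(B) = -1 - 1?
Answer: 8602/137 ≈ 62.788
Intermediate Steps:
z(B) = -2
M = -116/137 (M = -116*1/137 = -116/137 ≈ -0.84671)
(M + P(z((0 + 1)*3)))*(-34) = (-116/137 - 1)*(-34) = -253/137*(-34) = 8602/137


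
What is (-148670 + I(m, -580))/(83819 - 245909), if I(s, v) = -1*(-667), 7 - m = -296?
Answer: 148003/162090 ≈ 0.91309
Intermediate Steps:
m = 303 (m = 7 - 1*(-296) = 7 + 296 = 303)
I(s, v) = 667
(-148670 + I(m, -580))/(83819 - 245909) = (-148670 + 667)/(83819 - 245909) = -148003/(-162090) = -148003*(-1/162090) = 148003/162090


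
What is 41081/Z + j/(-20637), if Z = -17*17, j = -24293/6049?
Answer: -5128266202576/36076798557 ≈ -142.15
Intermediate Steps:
j = -24293/6049 (j = -24293*1/6049 = -24293/6049 ≈ -4.0160)
Z = -289
41081/Z + j/(-20637) = 41081/(-289) - 24293/6049/(-20637) = 41081*(-1/289) - 24293/6049*(-1/20637) = -41081/289 + 24293/124833213 = -5128266202576/36076798557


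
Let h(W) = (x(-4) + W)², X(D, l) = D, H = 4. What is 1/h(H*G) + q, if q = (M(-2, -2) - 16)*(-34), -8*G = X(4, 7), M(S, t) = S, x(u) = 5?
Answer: 5509/9 ≈ 612.11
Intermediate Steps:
G = -½ (G = -⅛*4 = -½ ≈ -0.50000)
q = 612 (q = (-2 - 16)*(-34) = -18*(-34) = 612)
h(W) = (5 + W)²
1/h(H*G) + q = 1/((5 + 4*(-½))²) + 612 = 1/((5 - 2)²) + 612 = 1/(3²) + 612 = 1/9 + 612 = ⅑ + 612 = 5509/9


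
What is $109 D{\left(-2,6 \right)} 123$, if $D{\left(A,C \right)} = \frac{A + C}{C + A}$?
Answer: $13407$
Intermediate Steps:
$D{\left(A,C \right)} = 1$ ($D{\left(A,C \right)} = \frac{A + C}{A + C} = 1$)
$109 D{\left(-2,6 \right)} 123 = 109 \cdot 1 \cdot 123 = 109 \cdot 123 = 13407$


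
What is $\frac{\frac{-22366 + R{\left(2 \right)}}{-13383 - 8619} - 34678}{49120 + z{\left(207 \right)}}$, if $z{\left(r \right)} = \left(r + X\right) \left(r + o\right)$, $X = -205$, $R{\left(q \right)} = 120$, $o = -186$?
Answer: $- \frac{381481555}{540831162} \approx -0.70536$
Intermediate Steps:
$z{\left(r \right)} = \left(-205 + r\right) \left(-186 + r\right)$ ($z{\left(r \right)} = \left(r - 205\right) \left(r - 186\right) = \left(-205 + r\right) \left(-186 + r\right)$)
$\frac{\frac{-22366 + R{\left(2 \right)}}{-13383 - 8619} - 34678}{49120 + z{\left(207 \right)}} = \frac{\frac{-22366 + 120}{-13383 - 8619} - 34678}{49120 + \left(38130 + 207^{2} - 80937\right)} = \frac{- \frac{22246}{-22002} - 34678}{49120 + \left(38130 + 42849 - 80937\right)} = \frac{\left(-22246\right) \left(- \frac{1}{22002}\right) - 34678}{49120 + 42} = \frac{\frac{11123}{11001} - 34678}{49162} = \left(- \frac{381481555}{11001}\right) \frac{1}{49162} = - \frac{381481555}{540831162}$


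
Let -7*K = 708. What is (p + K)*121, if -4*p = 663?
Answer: -904233/28 ≈ -32294.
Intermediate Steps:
p = -663/4 (p = -¼*663 = -663/4 ≈ -165.75)
K = -708/7 (K = -⅐*708 = -708/7 ≈ -101.14)
(p + K)*121 = (-663/4 - 708/7)*121 = -7473/28*121 = -904233/28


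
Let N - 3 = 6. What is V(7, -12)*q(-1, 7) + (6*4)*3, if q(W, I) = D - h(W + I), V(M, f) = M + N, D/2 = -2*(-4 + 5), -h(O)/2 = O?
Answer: 200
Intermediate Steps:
h(O) = -2*O
N = 9 (N = 3 + 6 = 9)
D = -4 (D = 2*(-2*(-4 + 5)) = 2*(-2*1) = 2*(-2) = -4)
V(M, f) = 9 + M (V(M, f) = M + 9 = 9 + M)
q(W, I) = -4 + 2*I + 2*W (q(W, I) = -4 - (-2)*(W + I) = -4 - (-2)*(I + W) = -4 - (-2*I - 2*W) = -4 + (2*I + 2*W) = -4 + 2*I + 2*W)
V(7, -12)*q(-1, 7) + (6*4)*3 = (9 + 7)*(-4 + 2*7 + 2*(-1)) + (6*4)*3 = 16*(-4 + 14 - 2) + 24*3 = 16*8 + 72 = 128 + 72 = 200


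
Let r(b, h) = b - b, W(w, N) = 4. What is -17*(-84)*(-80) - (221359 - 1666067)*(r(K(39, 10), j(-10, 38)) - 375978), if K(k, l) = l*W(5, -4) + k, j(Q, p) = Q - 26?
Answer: -543178538664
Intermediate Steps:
j(Q, p) = -26 + Q
K(k, l) = k + 4*l (K(k, l) = l*4 + k = 4*l + k = k + 4*l)
r(b, h) = 0
-17*(-84)*(-80) - (221359 - 1666067)*(r(K(39, 10), j(-10, 38)) - 375978) = -17*(-84)*(-80) - (221359 - 1666067)*(0 - 375978) = 1428*(-80) - (-1444708)*(-375978) = -114240 - 1*543178424424 = -114240 - 543178424424 = -543178538664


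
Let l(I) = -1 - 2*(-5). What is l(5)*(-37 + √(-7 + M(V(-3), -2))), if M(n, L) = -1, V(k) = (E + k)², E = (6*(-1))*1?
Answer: -333 + 18*I*√2 ≈ -333.0 + 25.456*I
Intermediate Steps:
E = -6 (E = -6*1 = -6)
V(k) = (-6 + k)²
l(I) = 9 (l(I) = -1 + 10 = 9)
l(5)*(-37 + √(-7 + M(V(-3), -2))) = 9*(-37 + √(-7 - 1)) = 9*(-37 + √(-8)) = 9*(-37 + 2*I*√2) = -333 + 18*I*√2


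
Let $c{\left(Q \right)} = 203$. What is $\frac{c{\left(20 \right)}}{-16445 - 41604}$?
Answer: $- \frac{203}{58049} \approx -0.003497$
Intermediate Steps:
$\frac{c{\left(20 \right)}}{-16445 - 41604} = \frac{203}{-16445 - 41604} = \frac{203}{-58049} = 203 \left(- \frac{1}{58049}\right) = - \frac{203}{58049}$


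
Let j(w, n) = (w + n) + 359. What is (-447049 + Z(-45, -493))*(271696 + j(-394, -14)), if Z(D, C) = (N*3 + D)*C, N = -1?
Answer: -115011265095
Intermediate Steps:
j(w, n) = 359 + n + w (j(w, n) = (n + w) + 359 = 359 + n + w)
Z(D, C) = C*(-3 + D) (Z(D, C) = (-1*3 + D)*C = (-3 + D)*C = C*(-3 + D))
(-447049 + Z(-45, -493))*(271696 + j(-394, -14)) = (-447049 - 493*(-3 - 45))*(271696 + (359 - 14 - 394)) = (-447049 - 493*(-48))*(271696 - 49) = (-447049 + 23664)*271647 = -423385*271647 = -115011265095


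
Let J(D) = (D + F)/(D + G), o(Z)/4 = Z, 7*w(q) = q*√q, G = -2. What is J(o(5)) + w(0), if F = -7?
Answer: 13/18 ≈ 0.72222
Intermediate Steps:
w(q) = q^(3/2)/7 (w(q) = (q*√q)/7 = q^(3/2)/7)
o(Z) = 4*Z
J(D) = (-7 + D)/(-2 + D) (J(D) = (D - 7)/(D - 2) = (-7 + D)/(-2 + D))
J(o(5)) + w(0) = (-7 + 4*5)/(-2 + 4*5) + 0^(3/2)/7 = (-7 + 20)/(-2 + 20) + (⅐)*0 = 13/18 + 0 = 13/18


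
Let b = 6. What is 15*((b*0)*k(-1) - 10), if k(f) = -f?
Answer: -150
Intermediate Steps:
15*((b*0)*k(-1) - 10) = 15*((6*0)*(-1*(-1)) - 10) = 15*(0*1 - 10) = 15*(0 - 10) = 15*(-10) = -150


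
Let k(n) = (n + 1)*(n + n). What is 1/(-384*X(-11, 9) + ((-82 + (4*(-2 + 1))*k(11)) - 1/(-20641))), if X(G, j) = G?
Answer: 20641/63698127 ≈ 0.00032404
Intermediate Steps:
k(n) = 2*n*(1 + n) (k(n) = (1 + n)*(2*n) = 2*n*(1 + n))
1/(-384*X(-11, 9) + ((-82 + (4*(-2 + 1))*k(11)) - 1/(-20641))) = 1/(-384*(-11) + ((-82 + (4*(-2 + 1))*(2*11*(1 + 11))) - 1/(-20641))) = 1/(4224 + ((-82 + (4*(-1))*(2*11*12)) - 1*(-1/20641))) = 1/(4224 + ((-82 - 4*264) + 1/20641)) = 1/(4224 + ((-82 - 1056) + 1/20641)) = 1/(4224 + (-1138 + 1/20641)) = 1/(4224 - 23489457/20641) = 1/(63698127/20641) = 20641/63698127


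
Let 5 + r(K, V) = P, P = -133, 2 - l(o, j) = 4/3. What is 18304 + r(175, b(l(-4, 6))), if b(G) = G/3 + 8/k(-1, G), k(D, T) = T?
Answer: 18166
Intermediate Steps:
l(o, j) = 2/3 (l(o, j) = 2 - 4/3 = 2/3)
b(G) = 8/G + G/3 (b(G) = G/3 + 8/G = 8/G + G/3)
r(K, V) = -138 (r(K, V) = -5 - 133 = -138)
18304 + r(175, b(l(-4, 6))) = 18304 - 138 = 18166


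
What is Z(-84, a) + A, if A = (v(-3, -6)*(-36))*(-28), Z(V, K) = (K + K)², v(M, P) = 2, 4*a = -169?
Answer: 36625/4 ≈ 9156.3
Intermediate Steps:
a = -169/4 (a = (¼)*(-169) = -169/4 ≈ -42.250)
Z(V, K) = 4*K² (Z(V, K) = (2*K)² = 4*K²)
A = 2016 (A = (2*(-36))*(-28) = -72*(-28) = 2016)
Z(-84, a) + A = 4*(-169/4)² + 2016 = 4*(28561/16) + 2016 = 28561/4 + 2016 = 36625/4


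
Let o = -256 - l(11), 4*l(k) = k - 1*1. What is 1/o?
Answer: -2/517 ≈ -0.0038685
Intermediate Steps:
l(k) = -¼ + k/4 (l(k) = (k - 1*1)/4 = (k - 1)/4 = (-1 + k)/4 = -¼ + k/4)
o = -517/2 (o = -256 - (-¼ + (¼)*11) = -256 - (-¼ + 11/4) = -256 - 1*5/2 = -256 - 5/2 = -517/2 ≈ -258.50)
1/o = 1/(-517/2) = -2/517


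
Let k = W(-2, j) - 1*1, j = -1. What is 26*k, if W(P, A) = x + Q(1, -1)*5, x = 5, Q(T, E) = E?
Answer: -26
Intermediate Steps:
W(P, A) = 0 (W(P, A) = 5 - 1*5 = 5 - 5 = 0)
k = -1 (k = 0 - 1*1 = 0 - 1 = -1)
26*k = 26*(-1) = -26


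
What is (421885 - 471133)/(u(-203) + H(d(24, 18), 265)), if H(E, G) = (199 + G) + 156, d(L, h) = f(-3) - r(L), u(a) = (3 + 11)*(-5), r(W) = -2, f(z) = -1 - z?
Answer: -24624/275 ≈ -89.542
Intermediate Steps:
u(a) = -70 (u(a) = 14*(-5) = -70)
d(L, h) = 4 (d(L, h) = (-1 - 1*(-3)) - 1*(-2) = (-1 + 3) + 2 = 2 + 2 = 4)
H(E, G) = 355 + G
(421885 - 471133)/(u(-203) + H(d(24, 18), 265)) = (421885 - 471133)/(-70 + (355 + 265)) = -49248/(-70 + 620) = -49248/550 = -49248*1/550 = -24624/275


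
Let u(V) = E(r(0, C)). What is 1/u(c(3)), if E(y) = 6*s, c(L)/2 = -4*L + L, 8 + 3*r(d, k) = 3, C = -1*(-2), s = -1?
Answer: -⅙ ≈ -0.16667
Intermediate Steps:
C = 2
r(d, k) = -5/3 (r(d, k) = -8/3 + (⅓)*3 = -8/3 + 1 = -5/3)
c(L) = -6*L (c(L) = 2*(-4*L + L) = 2*(-3*L) = -6*L)
E(y) = -6 (E(y) = 6*(-1) = -6)
u(V) = -6
1/u(c(3)) = 1/(-6) = -⅙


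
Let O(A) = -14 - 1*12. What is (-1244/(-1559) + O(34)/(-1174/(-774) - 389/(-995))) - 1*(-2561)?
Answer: 1459150396917/572626936 ≈ 2548.2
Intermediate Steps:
O(A) = -26 (O(A) = -14 - 12 = -26)
(-1244/(-1559) + O(34)/(-1174/(-774) - 389/(-995))) - 1*(-2561) = (-1244/(-1559) - 26/(-1174/(-774) - 389/(-995))) - 1*(-2561) = (-1244*(-1/1559) - 26/(-1174*(-1/774) - 389*(-1/995))) + 2561 = (1244/1559 - 26/(587/387 + 389/995)) + 2561 = (1244/1559 - 26/734608/385065) + 2561 = (1244/1559 - 26*385065/734608) + 2561 = (1244/1559 - 5005845/367304) + 2561 = -7347186179/572626936 + 2561 = 1459150396917/572626936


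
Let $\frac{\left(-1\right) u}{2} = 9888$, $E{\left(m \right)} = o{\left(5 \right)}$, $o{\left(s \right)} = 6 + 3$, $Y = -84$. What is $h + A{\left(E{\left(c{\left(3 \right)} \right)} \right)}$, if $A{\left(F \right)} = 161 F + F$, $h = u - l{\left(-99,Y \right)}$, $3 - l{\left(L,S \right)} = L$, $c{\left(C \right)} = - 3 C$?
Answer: $-18420$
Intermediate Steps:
$o{\left(s \right)} = 9$
$E{\left(m \right)} = 9$
$l{\left(L,S \right)} = 3 - L$
$u = -19776$ ($u = \left(-2\right) 9888 = -19776$)
$h = -19878$ ($h = -19776 - \left(3 - -99\right) = -19776 - \left(3 + 99\right) = -19776 - 102 = -19878$)
$A{\left(F \right)} = 162 F$
$h + A{\left(E{\left(c{\left(3 \right)} \right)} \right)} = -19878 + 162 \cdot 9 = -19878 + 1458 = -18420$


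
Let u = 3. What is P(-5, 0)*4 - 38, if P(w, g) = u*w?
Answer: -98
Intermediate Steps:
P(w, g) = 3*w
P(-5, 0)*4 - 38 = (3*(-5))*4 - 38 = -15*4 - 38 = -60 - 38 = -98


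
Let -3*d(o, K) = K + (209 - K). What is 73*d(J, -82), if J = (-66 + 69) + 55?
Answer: -15257/3 ≈ -5085.7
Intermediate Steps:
J = 58 (J = 3 + 55 = 58)
d(o, K) = -209/3 (d(o, K) = -(K + (209 - K))/3 = -1/3*209 = -209/3)
73*d(J, -82) = 73*(-209/3) = -15257/3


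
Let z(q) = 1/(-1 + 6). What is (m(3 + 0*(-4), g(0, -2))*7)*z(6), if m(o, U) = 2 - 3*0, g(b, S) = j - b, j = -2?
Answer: 14/5 ≈ 2.8000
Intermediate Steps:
g(b, S) = -2 - b
m(o, U) = 2 (m(o, U) = 2 + 0 = 2)
z(q) = 1/5
(m(3 + 0*(-4), g(0, -2))*7)*z(6) = (2*7)*(1/5) = 14*(1/5) = 14/5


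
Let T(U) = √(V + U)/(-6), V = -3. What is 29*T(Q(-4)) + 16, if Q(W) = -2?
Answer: 16 - 29*I*√5/6 ≈ 16.0 - 10.808*I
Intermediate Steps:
T(U) = -√(-3 + U)/6 (T(U) = √(-3 + U)/(-6) = √(-3 + U)*(-⅙) = -√(-3 + U)/6)
29*T(Q(-4)) + 16 = 29*(-√(-3 - 2)/6) + 16 = 29*(-I*√5/6) + 16 = -29*I*√5/6 + 16 = 16 - 29*I*√5/6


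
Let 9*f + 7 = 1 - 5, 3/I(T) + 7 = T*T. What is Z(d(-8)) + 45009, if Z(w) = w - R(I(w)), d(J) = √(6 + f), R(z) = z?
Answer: 900207/20 + √43/3 ≈ 45013.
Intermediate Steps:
I(T) = 3/(-7 + T²) (I(T) = 3/(-7 + T*T) = 3/(-7 + T²))
f = -11/9 (f = -7/9 + (1 - 5)/9 = -7/9 + (⅑)*(-4) = -7/9 - 4/9 = -11/9 ≈ -1.2222)
d(J) = √43/3 (d(J) = √(6 - 11/9) = √(43/9) = √43/3)
Z(w) = w - 3/(-7 + w²)
Z(d(-8)) + 45009 = (√43/3 - 3/(-7 + (√43/3)²)) + 45009 = (√43/3 - 3/(-7 + 43/9)) + 45009 = (√43/3 - 3/(-20/9)) + 45009 = (√43/3 - 3*(-9/20)) + 45009 = (√43/3 + 27/20) + 45009 = (27/20 + √43/3) + 45009 = 900207/20 + √43/3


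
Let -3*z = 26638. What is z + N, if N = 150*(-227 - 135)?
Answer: -189538/3 ≈ -63179.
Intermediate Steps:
z = -26638/3 (z = -⅓*26638 = -26638/3 ≈ -8879.3)
N = -54300 (N = 150*(-362) = -54300)
z + N = -26638/3 - 54300 = -189538/3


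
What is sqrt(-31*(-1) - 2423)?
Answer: 2*I*sqrt(598) ≈ 48.908*I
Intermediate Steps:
sqrt(-31*(-1) - 2423) = sqrt(31 - 2423) = sqrt(-2392) = 2*I*sqrt(598)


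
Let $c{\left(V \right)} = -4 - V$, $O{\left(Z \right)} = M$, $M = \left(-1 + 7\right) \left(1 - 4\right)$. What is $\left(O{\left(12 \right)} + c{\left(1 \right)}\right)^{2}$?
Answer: $529$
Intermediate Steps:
$M = -18$ ($M = 6 \left(-3\right) = -18$)
$O{\left(Z \right)} = -18$
$\left(O{\left(12 \right)} + c{\left(1 \right)}\right)^{2} = \left(-18 - 5\right)^{2} = \left(-23\right)^{2} = 529$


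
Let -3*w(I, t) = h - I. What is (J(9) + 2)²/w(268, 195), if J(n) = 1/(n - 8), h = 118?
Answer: 9/50 ≈ 0.18000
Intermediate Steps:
w(I, t) = -118/3 + I/3 (w(I, t) = -(118 - I)/3 = -118/3 + I/3)
J(n) = 1/(-8 + n)
(J(9) + 2)²/w(268, 195) = (1/(-8 + 9) + 2)²/(-118/3 + (⅓)*268) = (1/1 + 2)²/(-118/3 + 268/3) = (1 + 2)²/50 = 3²*(1/50) = 9*(1/50) = 9/50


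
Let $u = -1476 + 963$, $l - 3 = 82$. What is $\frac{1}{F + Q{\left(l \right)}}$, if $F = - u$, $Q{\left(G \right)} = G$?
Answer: $\frac{1}{598} \approx 0.0016722$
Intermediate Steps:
$l = 85$ ($l = 3 + 82 = 85$)
$u = -513$
$F = 513$ ($F = \left(-1\right) \left(-513\right) = 513$)
$\frac{1}{F + Q{\left(l \right)}} = \frac{1}{513 + 85} = \frac{1}{598}$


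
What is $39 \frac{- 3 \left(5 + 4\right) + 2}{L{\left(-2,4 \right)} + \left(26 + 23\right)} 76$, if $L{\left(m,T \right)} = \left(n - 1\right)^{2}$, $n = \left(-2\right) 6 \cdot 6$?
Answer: $- \frac{37050}{2689} \approx -13.778$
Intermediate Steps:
$n = -72$ ($n = \left(-12\right) 6 = -72$)
$L{\left(m,T \right)} = 5329$ ($L{\left(m,T \right)} = \left(-72 - 1\right)^{2} = \left(-73\right)^{2} = 5329$)
$39 \frac{- 3 \left(5 + 4\right) + 2}{L{\left(-2,4 \right)} + \left(26 + 23\right)} 76 = 39 \frac{- 3 \left(5 + 4\right) + 2}{5329 + \left(26 + 23\right)} 76 = 39 \frac{\left(-3\right) 9 + 2}{5329 + 49} \cdot 76 = 39 \frac{-27 + 2}{5378} \cdot 76 = 39 \left(\left(-25\right) \frac{1}{5378}\right) 76 = 39 \left(- \frac{25}{5378}\right) 76 = \left(- \frac{975}{5378}\right) 76 = - \frac{37050}{2689}$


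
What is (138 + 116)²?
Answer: 64516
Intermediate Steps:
(138 + 116)² = 254² = 64516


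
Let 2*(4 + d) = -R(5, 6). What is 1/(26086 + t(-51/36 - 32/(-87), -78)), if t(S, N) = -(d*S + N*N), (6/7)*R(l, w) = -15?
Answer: 1392/27849719 ≈ 4.9983e-5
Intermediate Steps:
R(l, w) = -35/2 (R(l, w) = (7/6)*(-15) = -35/2)
d = 19/4 (d = -4 + (-1*(-35/2))/2 = -4 + (½)*(35/2) = -4 + 35/4 = 19/4 ≈ 4.7500)
t(S, N) = -N² - 19*S/4 (t(S, N) = -(19*S/4 + N*N) = -(19*S/4 + N²) = -(N² + 19*S/4) = -N² - 19*S/4)
1/(26086 + t(-51/36 - 32/(-87), -78)) = 1/(26086 + (-1*(-78)² - 19*(-51/36 - 32/(-87))/4)) = 1/(26086 + (-1*6084 - 19*(-51*1/36 - 32*(-1/87))/4)) = 1/(26086 + (-6084 - 19*(-17/12 + 32/87)/4)) = 1/(26086 + (-6084 - 19/4*(-365/348))) = 1/(26086 + (-6084 + 6935/1392)) = 1/(26086 - 8461993/1392) = 1/(27849719/1392) = 1392/27849719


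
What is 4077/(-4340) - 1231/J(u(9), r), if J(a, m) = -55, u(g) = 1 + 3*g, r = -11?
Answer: 1023661/47740 ≈ 21.442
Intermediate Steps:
4077/(-4340) - 1231/J(u(9), r) = 4077/(-4340) - 1231/(-55) = 4077*(-1/4340) - 1231*(-1/55) = -4077/4340 + 1231/55 = 1023661/47740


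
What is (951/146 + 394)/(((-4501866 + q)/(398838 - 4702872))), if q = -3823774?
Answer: 25167838815/121554344 ≈ 207.05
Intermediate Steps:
(951/146 + 394)/(((-4501866 + q)/(398838 - 4702872))) = (951/146 + 394)/(((-4501866 - 3823774)/(398838 - 4702872))) = (951*(1/146) + 394)/((-8325640/(-4304034))) = (951/146 + 394)/((-8325640*(-1/4304034))) = 58475/(146*(4162820/2152017)) = (58475/146)*(2152017/4162820) = 25167838815/121554344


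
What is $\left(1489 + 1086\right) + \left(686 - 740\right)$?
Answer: $2521$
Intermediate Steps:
$\left(1489 + 1086\right) + \left(686 - 740\right) = 2575 - 54 = 2521$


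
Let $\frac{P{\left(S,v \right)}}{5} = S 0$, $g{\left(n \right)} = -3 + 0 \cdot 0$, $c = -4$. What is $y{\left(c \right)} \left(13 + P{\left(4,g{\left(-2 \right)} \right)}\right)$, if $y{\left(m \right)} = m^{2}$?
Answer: $208$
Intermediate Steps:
$g{\left(n \right)} = -3$ ($g{\left(n \right)} = -3 + 0 = -3$)
$P{\left(S,v \right)} = 0$ ($P{\left(S,v \right)} = 5 S 0 = 5 \cdot 0 = 0$)
$y{\left(c \right)} \left(13 + P{\left(4,g{\left(-2 \right)} \right)}\right) = \left(-4\right)^{2} \left(13 + 0\right) = 16 \cdot 13 = 208$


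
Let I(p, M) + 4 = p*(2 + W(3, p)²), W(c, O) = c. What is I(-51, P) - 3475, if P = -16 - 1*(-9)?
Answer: -4040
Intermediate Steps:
P = -7 (P = -16 + 9 = -7)
I(p, M) = -4 + 11*p (I(p, M) = -4 + p*(2 + 3²) = -4 + p*(2 + 9) = -4 + p*11 = -4 + 11*p)
I(-51, P) - 3475 = (-4 + 11*(-51)) - 3475 = (-4 - 561) - 3475 = -565 - 3475 = -4040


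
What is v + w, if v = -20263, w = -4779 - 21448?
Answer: -46490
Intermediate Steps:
w = -26227
v + w = -20263 - 26227 = -46490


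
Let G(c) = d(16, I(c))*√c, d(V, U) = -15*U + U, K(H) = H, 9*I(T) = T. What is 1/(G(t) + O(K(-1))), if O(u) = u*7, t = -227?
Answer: -81/327518891 - 4086*I*√227/327518891 ≈ -2.4731e-7 - 0.00018796*I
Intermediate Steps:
I(T) = T/9
d(V, U) = -14*U
O(u) = 7*u
G(c) = -14*c^(3/2)/9 (G(c) = (-14*c/9)*√c = -14*c^(3/2)/9)
1/(G(t) + O(K(-1))) = 1/(-(-3178)*I*√227/9 + 7*(-1)) = 1/(-(-3178)*I*√227/9 - 7) = 1/(3178*I*√227/9 - 7) = 1/(-7 + 3178*I*√227/9)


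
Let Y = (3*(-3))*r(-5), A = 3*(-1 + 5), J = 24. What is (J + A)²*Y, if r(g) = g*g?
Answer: -291600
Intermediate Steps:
r(g) = g²
A = 12 (A = 3*4 = 12)
Y = -225 (Y = (3*(-3))*(-5)² = -9*25 = -225)
(J + A)²*Y = (24 + 12)²*(-225) = 36²*(-225) = 1296*(-225) = -291600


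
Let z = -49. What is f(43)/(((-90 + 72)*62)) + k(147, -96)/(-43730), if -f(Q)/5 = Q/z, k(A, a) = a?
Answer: -2076143/1195665660 ≈ -0.0017364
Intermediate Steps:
f(Q) = 5*Q/49 (f(Q) = -5*Q/(-49) = -5*Q*(-1)/49 = -(-5)*Q/49 = 5*Q/49)
f(43)/(((-90 + 72)*62)) + k(147, -96)/(-43730) = ((5/49)*43)/(((-90 + 72)*62)) - 96/(-43730) = 215/(49*((-18*62))) - 96*(-1/43730) = (215/49)/(-1116) + 48/21865 = (215/49)*(-1/1116) + 48/21865 = -215/54684 + 48/21865 = -2076143/1195665660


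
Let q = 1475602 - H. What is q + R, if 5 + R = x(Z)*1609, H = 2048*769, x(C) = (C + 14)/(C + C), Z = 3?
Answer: -568537/6 ≈ -94756.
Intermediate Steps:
x(C) = (14 + C)/(2*C) (x(C) = (14 + C)/((2*C)) = (14 + C)*(1/(2*C)) = (14 + C)/(2*C))
H = 1574912
R = 27323/6 (R = -5 + ((1/2)*(14 + 3)/3)*1609 = -5 + ((1/2)*(1/3)*17)*1609 = -5 + (17/6)*1609 = -5 + 27353/6 = 27323/6 ≈ 4553.8)
q = -99310 (q = 1475602 - 1*1574912 = 1475602 - 1574912 = -99310)
q + R = -99310 + 27323/6 = -568537/6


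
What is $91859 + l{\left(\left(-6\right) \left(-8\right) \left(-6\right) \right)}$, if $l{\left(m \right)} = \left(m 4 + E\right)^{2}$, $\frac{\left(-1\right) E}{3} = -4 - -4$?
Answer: $1418963$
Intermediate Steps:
$E = 0$ ($E = - 3 \left(-4 - -4\right) = - 3 \left(-4 + 4\right) = \left(-3\right) 0 = 0$)
$l{\left(m \right)} = 16 m^{2}$ ($l{\left(m \right)} = \left(m 4 + 0\right)^{2} = \left(4 m + 0\right)^{2} = \left(4 m\right)^{2} = 16 m^{2}$)
$91859 + l{\left(\left(-6\right) \left(-8\right) \left(-6\right) \right)} = 91859 + 16 \left(\left(-6\right) \left(-8\right) \left(-6\right)\right)^{2} = 91859 + 16 \left(48 \left(-6\right)\right)^{2} = 91859 + 16 \left(-288\right)^{2} = 91859 + 16 \cdot 82944 = 91859 + 1327104 = 1418963$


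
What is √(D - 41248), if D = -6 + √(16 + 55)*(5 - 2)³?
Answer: √(-41254 + 27*√71) ≈ 202.55*I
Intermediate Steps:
D = -6 + 27*√71 (D = -6 + √71*3³ = -6 + √71*27 = -6 + 27*√71 ≈ 221.51)
√(D - 41248) = √((-6 + 27*√71) - 41248) = √(-41254 + 27*√71)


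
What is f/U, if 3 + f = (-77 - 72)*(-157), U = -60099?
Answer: -23390/60099 ≈ -0.38919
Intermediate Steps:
f = 23390 (f = -3 + (-77 - 72)*(-157) = -3 - 149*(-157) = -3 + 23393 = 23390)
f/U = 23390/(-60099) = 23390*(-1/60099) = -23390/60099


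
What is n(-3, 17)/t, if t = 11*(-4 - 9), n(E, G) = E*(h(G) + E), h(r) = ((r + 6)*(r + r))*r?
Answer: 39873/143 ≈ 278.83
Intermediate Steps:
h(r) = 2*r²*(6 + r) (h(r) = ((6 + r)*(2*r))*r = (2*r*(6 + r))*r = 2*r²*(6 + r))
n(E, G) = E*(E + 2*G²*(6 + G)) (n(E, G) = E*(2*G²*(6 + G) + E) = E*(E + 2*G²*(6 + G)))
t = -143 (t = 11*(-13) = -143)
n(-3, 17)/t = -3*(-3 + 2*17²*(6 + 17))/(-143) = -3*(-3 + 2*289*23)*(-1/143) = -3*(-3 + 13294)*(-1/143) = -3*13291*(-1/143) = -39873*(-1/143) = 39873/143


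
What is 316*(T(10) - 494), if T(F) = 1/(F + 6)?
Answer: -624337/4 ≈ -1.5608e+5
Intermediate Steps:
T(F) = 1/(6 + F)
316*(T(10) - 494) = 316*(1/(6 + 10) - 494) = 316*(1/16 - 494) = 316*(-7903/16) = -624337/4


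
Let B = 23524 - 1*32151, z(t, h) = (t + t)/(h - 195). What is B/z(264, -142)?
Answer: 2907299/528 ≈ 5506.3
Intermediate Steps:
z(t, h) = 2*t/(-195 + h) (z(t, h) = (2*t)/(-195 + h) = 2*t/(-195 + h))
B = -8627 (B = 23524 - 32151 = -8627)
B/z(264, -142) = -8627/(2*264/(-195 - 142)) = -8627/(2*264/(-337)) = -8627/(2*264*(-1/337)) = -8627/(-528/337) = -8627*(-337/528) = 2907299/528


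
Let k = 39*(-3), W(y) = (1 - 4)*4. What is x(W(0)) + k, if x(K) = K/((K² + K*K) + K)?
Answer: -2692/23 ≈ -117.04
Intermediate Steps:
W(y) = -12 (W(y) = -3*4 = -12)
k = -117
x(K) = K/(K + 2*K²) (x(K) = K/((K² + K²) + K) = K/(2*K² + K) = K/(K + 2*K²))
x(W(0)) + k = 1/(1 + 2*(-12)) - 117 = 1/(1 - 24) - 117 = 1/(-23) - 117 = -1/23 - 117 = -2692/23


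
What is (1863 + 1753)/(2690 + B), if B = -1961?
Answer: 3616/729 ≈ 4.9602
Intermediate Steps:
(1863 + 1753)/(2690 + B) = (1863 + 1753)/(2690 - 1961) = 3616/729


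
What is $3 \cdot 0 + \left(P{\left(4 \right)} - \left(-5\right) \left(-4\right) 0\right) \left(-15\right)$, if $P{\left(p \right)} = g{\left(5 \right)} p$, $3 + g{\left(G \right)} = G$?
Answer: $-120$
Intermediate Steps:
$g{\left(G \right)} = -3 + G$
$P{\left(p \right)} = 2 p$ ($P{\left(p \right)} = \left(-3 + 5\right) p = 2 p$)
$3 \cdot 0 + \left(P{\left(4 \right)} - \left(-5\right) \left(-4\right) 0\right) \left(-15\right) = 3 \cdot 0 + \left(2 \cdot 4 - \left(-5\right) \left(-4\right) 0\right) \left(-15\right) = 0 + \left(8 - 20 \cdot 0\right) \left(-15\right) = 0 + \left(8 - 0\right) \left(-15\right) = 0 + \left(8 + 0\right) \left(-15\right) = 0 + 8 \left(-15\right) = 0 - 120 = -120$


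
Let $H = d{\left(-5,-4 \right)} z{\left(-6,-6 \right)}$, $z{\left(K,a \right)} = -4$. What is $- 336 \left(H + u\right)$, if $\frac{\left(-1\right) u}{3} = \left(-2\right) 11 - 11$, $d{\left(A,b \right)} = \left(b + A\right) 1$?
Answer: $-45360$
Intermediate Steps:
$d{\left(A,b \right)} = A + b$ ($d{\left(A,b \right)} = \left(A + b\right) 1 = A + b$)
$u = 99$ ($u = - 3 \left(\left(-2\right) 11 - 11\right) = - 3 \left(-22 - 11\right) = \left(-3\right) \left(-33\right) = 99$)
$H = 36$ ($H = \left(-5 - 4\right) \left(-4\right) = \left(-9\right) \left(-4\right) = 36$)
$- 336 \left(H + u\right) = - 336 \left(36 + 99\right) = \left(-336\right) 135 = -45360$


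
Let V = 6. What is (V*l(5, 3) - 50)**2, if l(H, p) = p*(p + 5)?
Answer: 8836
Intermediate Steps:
l(H, p) = p*(5 + p)
(V*l(5, 3) - 50)**2 = (6*(3*(5 + 3)) - 50)**2 = (6*(3*8) - 50)**2 = (6*24 - 50)**2 = (144 - 50)**2 = 94**2 = 8836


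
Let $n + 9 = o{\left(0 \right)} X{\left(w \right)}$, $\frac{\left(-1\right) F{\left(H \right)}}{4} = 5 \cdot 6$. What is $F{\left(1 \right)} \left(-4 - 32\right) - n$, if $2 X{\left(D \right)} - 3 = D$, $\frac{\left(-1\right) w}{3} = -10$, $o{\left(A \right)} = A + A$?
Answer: $4329$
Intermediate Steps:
$F{\left(H \right)} = -120$ ($F{\left(H \right)} = - 4 \cdot 5 \cdot 6 = \left(-4\right) 30 = -120$)
$o{\left(A \right)} = 2 A$
$w = 30$ ($w = \left(-3\right) \left(-10\right) = 30$)
$X{\left(D \right)} = \frac{3}{2} + \frac{D}{2}$
$n = -9$ ($n = -9 + 2 \cdot 0 \left(\frac{3}{2} + \frac{1}{2} \cdot 30\right) = -9 + 0 \left(\frac{3}{2} + 15\right) = -9 + 0 \cdot \frac{33}{2} = -9 + 0 = -9$)
$F{\left(1 \right)} \left(-4 - 32\right) - n = - 120 \left(-4 - 32\right) - -9 = \left(-120\right) \left(-36\right) + 9 = 4320 + 9 = 4329$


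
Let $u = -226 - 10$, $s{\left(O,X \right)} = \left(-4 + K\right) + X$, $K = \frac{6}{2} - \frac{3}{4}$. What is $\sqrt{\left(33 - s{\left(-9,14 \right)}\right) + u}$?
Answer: $\frac{i \sqrt{861}}{2} \approx 14.671 i$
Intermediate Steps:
$K = \frac{9}{4}$ ($K = 6 \cdot \frac{1}{2} - \frac{3}{4} = 3 - \frac{3}{4} = \frac{9}{4} \approx 2.25$)
$s{\left(O,X \right)} = - \frac{7}{4} + X$ ($s{\left(O,X \right)} = \left(-4 + \frac{9}{4}\right) + X = - \frac{7}{4} + X$)
$u = -236$
$\sqrt{\left(33 - s{\left(-9,14 \right)}\right) + u} = \sqrt{\left(33 - \left(- \frac{7}{4} + 14\right)\right) - 236} = \sqrt{\left(33 - \frac{49}{4}\right) - 236} = \sqrt{\frac{83}{4} - 236} = \sqrt{- \frac{861}{4}} = \frac{i \sqrt{861}}{2}$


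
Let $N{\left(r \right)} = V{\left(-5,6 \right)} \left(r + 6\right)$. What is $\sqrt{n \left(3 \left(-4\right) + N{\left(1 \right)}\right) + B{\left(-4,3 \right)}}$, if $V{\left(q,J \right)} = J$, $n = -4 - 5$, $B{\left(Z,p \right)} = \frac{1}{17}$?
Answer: $\frac{i \sqrt{78013}}{17} \approx 16.43 i$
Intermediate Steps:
$B{\left(Z,p \right)} = \frac{1}{17}$
$n = -9$ ($n = -4 - 5 = -9$)
$N{\left(r \right)} = 36 + 6 r$ ($N{\left(r \right)} = 6 \left(r + 6\right) = 6 \left(6 + r\right) = 36 + 6 r$)
$\sqrt{n \left(3 \left(-4\right) + N{\left(1 \right)}\right) + B{\left(-4,3 \right)}} = \sqrt{- 9 \left(3 \left(-4\right) + \left(36 + 6 \cdot 1\right)\right) + \frac{1}{17}} = \sqrt{- 9 \left(-12 + \left(36 + 6\right)\right) + \frac{1}{17}} = \sqrt{- 9 \left(-12 + 42\right) + \frac{1}{17}} = \sqrt{\left(-9\right) 30 + \frac{1}{17}} = \sqrt{-270 + \frac{1}{17}} = \sqrt{- \frac{4589}{17}} = \frac{i \sqrt{78013}}{17}$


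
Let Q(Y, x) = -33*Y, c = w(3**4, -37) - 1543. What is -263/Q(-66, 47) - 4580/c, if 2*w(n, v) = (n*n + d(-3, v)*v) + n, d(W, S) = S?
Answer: -4249151/2145330 ≈ -1.9807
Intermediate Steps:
w(n, v) = n/2 + n**2/2 + v**2/2 (w(n, v) = ((n*n + v*v) + n)/2 = ((n**2 + v**2) + n)/2 = (n + n**2 + v**2)/2 = n/2 + n**2/2 + v**2/2)
c = 4925/2 (c = ((1/2)*3**4 + (3**4)**2/2 + (1/2)*(-37)**2) - 1543 = ((1/2)*81 + (1/2)*81**2 + (1/2)*1369) - 1543 = (81/2 + (1/2)*6561 + 1369/2) - 1543 = (81/2 + 6561/2 + 1369/2) - 1543 = 8011/2 - 1543 = 4925/2 ≈ 2462.5)
-263/Q(-66, 47) - 4580/c = -263/((-33*(-66))) - 4580/4925/2 = -263/2178 - 4580*2/4925 = -263*1/2178 - 1832/985 = -263/2178 - 1832/985 = -4249151/2145330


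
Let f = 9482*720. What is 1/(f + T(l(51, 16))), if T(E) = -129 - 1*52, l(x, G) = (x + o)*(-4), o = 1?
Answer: 1/6826859 ≈ 1.4648e-7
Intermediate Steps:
l(x, G) = -4 - 4*x (l(x, G) = (x + 1)*(-4) = (1 + x)*(-4) = -4 - 4*x)
T(E) = -181 (T(E) = -129 - 52 = -181)
f = 6827040
1/(f + T(l(51, 16))) = 1/(6827040 - 181) = 1/6826859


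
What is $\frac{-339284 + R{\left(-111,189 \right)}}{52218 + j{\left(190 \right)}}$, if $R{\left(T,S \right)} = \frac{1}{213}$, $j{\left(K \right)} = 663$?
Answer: $- \frac{72267491}{11263653} \approx -6.416$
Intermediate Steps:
$R{\left(T,S \right)} = \frac{1}{213}$
$\frac{-339284 + R{\left(-111,189 \right)}}{52218 + j{\left(190 \right)}} = \frac{-339284 + \frac{1}{213}}{52218 + 663} = - \frac{72267491}{213 \cdot 52881} = \left(- \frac{72267491}{213}\right) \frac{1}{52881} = - \frac{72267491}{11263653}$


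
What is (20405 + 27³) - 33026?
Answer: 7062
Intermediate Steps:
(20405 + 27³) - 33026 = (20405 + 19683) - 33026 = 40088 - 33026 = 7062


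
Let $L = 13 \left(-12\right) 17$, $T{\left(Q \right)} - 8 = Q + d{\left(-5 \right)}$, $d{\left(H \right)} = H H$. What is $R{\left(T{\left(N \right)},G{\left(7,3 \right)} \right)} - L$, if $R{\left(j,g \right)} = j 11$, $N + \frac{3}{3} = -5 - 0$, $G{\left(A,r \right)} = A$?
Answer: $2949$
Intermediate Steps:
$d{\left(H \right)} = H^{2}$
$N = -6$ ($N = -1 - 5 = -6$)
$T{\left(Q \right)} = 33 + Q$ ($T{\left(Q \right)} = 8 + \left(Q + \left(-5\right)^{2}\right) = 8 + \left(Q + 25\right) = 8 + \left(25 + Q\right) = 33 + Q$)
$R{\left(j,g \right)} = 11 j$
$L = -2652$ ($L = \left(-156\right) 17 = -2652$)
$R{\left(T{\left(N \right)},G{\left(7,3 \right)} \right)} - L = 11 \left(33 - 6\right) - -2652 = 11 \cdot 27 + 2652 = 297 + 2652 = 2949$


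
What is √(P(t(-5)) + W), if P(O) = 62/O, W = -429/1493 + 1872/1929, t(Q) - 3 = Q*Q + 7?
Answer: √2771070190265545/33599965 ≈ 1.5667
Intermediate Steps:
t(Q) = 10 + Q² (t(Q) = 3 + (Q*Q + 7) = 3 + (Q² + 7) = 3 + (7 + Q²) = 10 + Q²)
W = 655785/959999 (W = -429*1/1493 + 1872*(1/1929) = -429/1493 + 624/643 = 655785/959999 ≈ 0.68311)
√(P(t(-5)) + W) = √(62/(10 + (-5)²) + 655785/959999) = √(62/(10 + 25) + 655785/959999) = √(62/35 + 655785/959999) = √(82472413/33599965) = √2771070190265545/33599965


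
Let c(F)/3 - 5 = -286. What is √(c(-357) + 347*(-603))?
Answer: 2*I*√52521 ≈ 458.35*I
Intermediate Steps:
c(F) = -843 (c(F) = 15 + 3*(-286) = 15 - 858 = -843)
√(c(-357) + 347*(-603)) = √(-843 + 347*(-603)) = √(-843 - 209241) = √(-210084) = 2*I*√52521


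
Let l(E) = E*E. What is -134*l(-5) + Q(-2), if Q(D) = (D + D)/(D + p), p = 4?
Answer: -3352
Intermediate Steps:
l(E) = E²
Q(D) = 2*D/(4 + D) (Q(D) = (D + D)/(D + 4) = (2*D)/(4 + D) = 2*D/(4 + D))
-134*l(-5) + Q(-2) = -134*(-5)² + 2*(-2)/(4 - 2) = -134*25 + 2*(-2)/2 = -3350 + 2*(-2)*(½) = -3350 - 2 = -3352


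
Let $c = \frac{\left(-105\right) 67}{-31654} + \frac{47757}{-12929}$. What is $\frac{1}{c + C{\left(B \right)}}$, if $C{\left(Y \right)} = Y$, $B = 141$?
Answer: $\frac{8352134}{1148656107} \approx 0.0072712$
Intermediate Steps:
$c = - \frac{28994787}{8352134}$ ($c = \left(-7035\right) \left(- \frac{1}{31654}\right) + 47757 \left(- \frac{1}{12929}\right) = \frac{1005}{4522} - \frac{47757}{12929} = - \frac{28994787}{8352134} \approx -3.4715$)
$\frac{1}{c + C{\left(B \right)}} = \frac{1}{- \frac{28994787}{8352134} + 141} = \frac{1}{\frac{1148656107}{8352134}} = \frac{8352134}{1148656107}$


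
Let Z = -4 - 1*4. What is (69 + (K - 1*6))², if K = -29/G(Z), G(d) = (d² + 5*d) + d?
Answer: 958441/256 ≈ 3743.9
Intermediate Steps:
Z = -8 (Z = -4 - 4 = -8)
G(d) = d² + 6*d
K = -29/16 (K = -29*(-1/(8*(6 - 8))) = -29/((-8*(-2))) = -29/16 ≈ -1.8125)
(69 + (K - 1*6))² = (69 + (-29/16 - 1*6))² = (69 + (-29/16 - 6))² = (69 - 125/16)² = (979/16)² = 958441/256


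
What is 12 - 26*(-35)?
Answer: 922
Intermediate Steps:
12 - 26*(-35) = 12 + 910 = 922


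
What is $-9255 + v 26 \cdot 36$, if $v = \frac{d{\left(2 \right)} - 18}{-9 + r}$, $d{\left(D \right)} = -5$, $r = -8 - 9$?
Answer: $-8427$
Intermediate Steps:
$r = -17$ ($r = -8 - 9 = -17$)
$v = \frac{23}{26}$ ($v = \frac{-5 - 18}{-9 - 17} = - \frac{23}{-26} = \left(-23\right) \left(- \frac{1}{26}\right) = \frac{23}{26} \approx 0.88461$)
$-9255 + v 26 \cdot 36 = -9255 + \frac{23}{26} \cdot 26 \cdot 36 = -9255 + 23 \cdot 36 = -9255 + 828 = -8427$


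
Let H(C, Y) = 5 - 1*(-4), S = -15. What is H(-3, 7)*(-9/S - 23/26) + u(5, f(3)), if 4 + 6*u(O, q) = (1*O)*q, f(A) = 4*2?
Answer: 447/130 ≈ 3.4385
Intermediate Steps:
f(A) = 8
H(C, Y) = 9 (H(C, Y) = 5 + 4 = 9)
u(O, q) = -2/3 + O*q/6 (u(O, q) = -2/3 + ((1*O)*q)/6 = -2/3 + (O*q)/6 = -2/3 + O*q/6)
H(-3, 7)*(-9/S - 23/26) + u(5, f(3)) = 9*(-9/(-15) - 23/26) + (-2/3 + (1/6)*5*8) = 9*(-9*(-1/15) - 23*1/26) + (-2/3 + 20/3) = 9*(3/5 - 23/26) + 6 = 9*(-37/130) + 6 = -333/130 + 6 = 447/130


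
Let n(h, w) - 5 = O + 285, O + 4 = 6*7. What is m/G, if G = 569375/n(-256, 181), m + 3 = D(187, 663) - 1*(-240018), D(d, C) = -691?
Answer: 78498272/569375 ≈ 137.87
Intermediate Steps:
O = 38 (O = -4 + 6*7 = -4 + 42 = 38)
m = 239324 (m = -3 + (-691 - 1*(-240018)) = -3 + (-691 + 240018) = -3 + 239327 = 239324)
n(h, w) = 328 (n(h, w) = 5 + (38 + 285) = 5 + 323 = 328)
G = 569375/328 ≈ 1735.9
m/G = 239324/(569375/328) = 239324*(328/569375) = 78498272/569375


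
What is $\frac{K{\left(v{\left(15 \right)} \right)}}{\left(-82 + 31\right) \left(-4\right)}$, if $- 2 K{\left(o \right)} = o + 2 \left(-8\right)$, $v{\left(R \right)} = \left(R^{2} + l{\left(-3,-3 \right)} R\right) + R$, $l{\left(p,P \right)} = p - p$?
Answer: $- \frac{28}{51} \approx -0.54902$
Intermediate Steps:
$l{\left(p,P \right)} = 0$
$v{\left(R \right)} = R + R^{2}$ ($v{\left(R \right)} = \left(R^{2} + 0 R\right) + R = \left(R^{2} + 0\right) + R = R^{2} + R = R + R^{2}$)
$K{\left(o \right)} = 8 - \frac{o}{2}$ ($K{\left(o \right)} = - \frac{o + 2 \left(-8\right)}{2} = - \frac{o - 16}{2} = - \frac{-16 + o}{2} = 8 - \frac{o}{2}$)
$\frac{K{\left(v{\left(15 \right)} \right)}}{\left(-82 + 31\right) \left(-4\right)} = \frac{8 - \frac{15 \left(1 + 15\right)}{2}}{\left(-82 + 31\right) \left(-4\right)} = \frac{8 - \frac{15 \cdot 16}{2}}{\left(-51\right) \left(-4\right)} = \frac{8 - 120}{204} = \left(8 - 120\right) \frac{1}{204} = \left(-112\right) \frac{1}{204} = - \frac{28}{51}$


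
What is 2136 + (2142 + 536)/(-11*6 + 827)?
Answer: 1628174/761 ≈ 2139.5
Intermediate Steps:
2136 + (2142 + 536)/(-11*6 + 827) = 2136 + 2678/(-66 + 827) = 2136 + 2678/761 = 1628174/761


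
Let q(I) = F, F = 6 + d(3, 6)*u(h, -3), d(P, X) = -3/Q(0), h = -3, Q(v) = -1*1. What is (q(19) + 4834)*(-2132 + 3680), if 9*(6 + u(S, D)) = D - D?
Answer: 7464456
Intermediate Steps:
Q(v) = -1
u(S, D) = -6 (u(S, D) = -6 + (D - D)/9 = -6 + (⅑)*0 = -6 + 0 = -6)
d(P, X) = 3 (d(P, X) = -3/(-1) = -3*(-1) = 3)
F = -12 (F = 6 + 3*(-6) = 6 - 18 = -12)
q(I) = -12
(q(19) + 4834)*(-2132 + 3680) = (-12 + 4834)*(-2132 + 3680) = 4822*1548 = 7464456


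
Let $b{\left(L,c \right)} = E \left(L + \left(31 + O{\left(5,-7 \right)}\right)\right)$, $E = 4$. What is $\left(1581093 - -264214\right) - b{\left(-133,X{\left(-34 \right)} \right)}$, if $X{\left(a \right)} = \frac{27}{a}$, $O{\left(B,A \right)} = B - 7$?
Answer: $1845723$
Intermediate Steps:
$O{\left(B,A \right)} = -7 + B$
$b{\left(L,c \right)} = 116 + 4 L$ ($b{\left(L,c \right)} = 4 \left(L + \left(31 + \left(-7 + 5\right)\right)\right) = 4 \left(L + \left(31 - 2\right)\right) = 4 \left(L + 29\right) = 4 \left(29 + L\right) = 116 + 4 L$)
$\left(1581093 - -264214\right) - b{\left(-133,X{\left(-34 \right)} \right)} = \left(1581093 - -264214\right) - \left(116 + 4 \left(-133\right)\right) = \left(1581093 + 264214\right) - \left(116 - 532\right) = 1845307 - -416 = 1845307 + 416 = 1845723$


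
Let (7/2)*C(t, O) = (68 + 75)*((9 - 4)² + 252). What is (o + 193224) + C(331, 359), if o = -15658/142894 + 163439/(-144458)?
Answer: 14777544833264135/72247635082 ≈ 2.0454e+5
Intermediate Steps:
C(t, O) = 79222/7 (C(t, O) = 2*((68 + 75)*((9 - 4)² + 252))/7 = 2*(143*(5² + 252))/7 = 2*(143*(25 + 252))/7 = 2*(143*277)/7 = (2/7)*39611 = 79222/7)
o = -12808187915/10321090726 (o = -15658*1/142894 + 163439*(-1/144458) = -7829/71447 - 163439/144458 = -12808187915/10321090726 ≈ -1.2410)
(o + 193224) + C(331, 359) = (-12808187915/10321090726 + 193224) + 79222/7 = 1994269626252709/10321090726 + 79222/7 = 14777544833264135/72247635082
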